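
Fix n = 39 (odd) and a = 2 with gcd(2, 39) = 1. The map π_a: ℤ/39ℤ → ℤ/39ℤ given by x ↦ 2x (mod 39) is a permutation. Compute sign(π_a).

Trace 32: π^k(32) = [32, 25, 11, 22, 5, 10, 20] for k=0..6.
π_2 has 5 disjoint cycles with lengths [12, 12, 12, 2, 1] on {0,…,38}.
sign(π) = (−1)^{n − #cycles} = (−1)^{39−5} = (−1)^34 = +1.
Zolotarev: (2|39) = +1, matching the cycle-count sign.

+1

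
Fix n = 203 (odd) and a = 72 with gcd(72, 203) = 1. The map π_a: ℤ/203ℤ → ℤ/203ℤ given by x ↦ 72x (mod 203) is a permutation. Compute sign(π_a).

Orbit of 1 under x↦72x: [1, 72, 109, 134, 107, 193, 92]… (length divides ord_203(72)).
Cycle type of π: 84×2 + 28 + 3×2 + 1; total 6 cycles.
With 6 cycles on 203 points, sign = (−1)^{203−6} = -1.
The Jacobi symbol (72|203) = -1 (Zolotarev) agrees.

-1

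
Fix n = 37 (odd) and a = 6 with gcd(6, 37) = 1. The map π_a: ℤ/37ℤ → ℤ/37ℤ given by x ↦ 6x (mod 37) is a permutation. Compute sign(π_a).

Start at x=6: 6 → 36 → 31 → 1 → 6 (one orbit).
The orbit structure of x ↦ 6x mod 37: 10 orbits of sizes [4, 4, 4, 4, 4, 4, 4, 4, 4, 1].
n − c = 37 − 10 = 27; sign = (−1)^27 = -1.
Via Zolotarev, sign(π_{6}) = (6|37) = -1.

-1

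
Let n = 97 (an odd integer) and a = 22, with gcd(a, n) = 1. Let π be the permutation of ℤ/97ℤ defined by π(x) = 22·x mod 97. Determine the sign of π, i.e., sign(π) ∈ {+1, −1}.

Orbit of 75 under x↦22x: [75, 1, 22, 96]… (length divides ord_97(22)).
25 cycles of lengths [4, 4, 4, 4, 4, 4, 4, 4, 4, 4, 4, 4, 4, 4, 4, 4, 4, 4, 4, 4, 4, 4, 4, 4, 1].
n − c = 97 − 25 = 72; sign = (−1)^72 = +1.
(22|97)_J = +1 (Zolotarev's lemma cross-check).

+1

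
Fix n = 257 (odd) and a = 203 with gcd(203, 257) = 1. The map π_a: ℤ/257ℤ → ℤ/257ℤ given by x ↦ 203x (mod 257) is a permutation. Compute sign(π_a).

-1

Start at x=7: 7 → 136 → 109 → 25 → 192 → 169 → 126 → … (one orbit).
π_203 has 2 disjoint cycles with lengths [256, 1] on {0,…,256}.
257 − 2 = 255 transpositions; sign(π) = (−1)^255 = -1.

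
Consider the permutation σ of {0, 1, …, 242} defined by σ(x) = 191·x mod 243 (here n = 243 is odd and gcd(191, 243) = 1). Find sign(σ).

-1

Orbit of 139 under x↦191x: [139, 62, 178, 221, 172, 47, 229]… (length divides ord_243(191)).
Cycle lengths of π_191 on ℤ/243ℤ: [162, 54, 18, 6, 2, 1]; 6 cycles in total.
6 cycles on 243: each ℓ→(−1)^(ℓ−1), product (−1)^237 = -1.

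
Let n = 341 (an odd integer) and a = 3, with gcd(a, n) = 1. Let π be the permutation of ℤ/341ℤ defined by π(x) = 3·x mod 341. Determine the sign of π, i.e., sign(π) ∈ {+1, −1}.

-1

Orbit of 9 under x↦3x: [9, 27, 81, 243, 47, 141, 82]… (length divides ord_341(3)).
The orbit structure of x ↦ 3x mod 341: 14 orbits of sizes [30, 30, 30, 30, 30, 30, 30, 30, 30, 30, 30, 5, 5, 1].
14 cycles on 341: each ℓ→(−1)^(ℓ−1), product (−1)^327 = -1.
The Jacobi symbol (3|341) = -1 (Zolotarev) agrees.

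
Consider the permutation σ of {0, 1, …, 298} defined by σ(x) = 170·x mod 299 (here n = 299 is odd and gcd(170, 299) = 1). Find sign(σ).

+1

Orbit of 1 under x↦170x: [1, 170, 196, 131, 144, 261, 118]… (length divides ord_299(170)).
Cycle lengths of π_170 on ℤ/299ℤ: [11, 11, 11, 11, 11, 11, 11, 11, 11, 11, 11, 11, 11, 11, 11, 11, 11, 11, 11, 11, 11, 11, 11, 11, 11, 11, 1, 1, 1, 1, 1, 1, 1, 1, 1, 1, 1, 1, 1]; 39 cycles in total.
299 − 39 = 260 transpositions; sign(π) = (−1)^260 = +1.
The Jacobi symbol (170|299) = +1 (Zolotarev) agrees.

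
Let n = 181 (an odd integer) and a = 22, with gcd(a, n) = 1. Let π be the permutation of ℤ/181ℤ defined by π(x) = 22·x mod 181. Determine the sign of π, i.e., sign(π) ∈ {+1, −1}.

Orbit of 1 under x↦22x: [1, 22, 122, 150, 42, 19, 56]… (length divides ord_181(22)).
Decompose π into cycles: lengths [20, 20, 20, 20, 20, 20, 20, 20, 20, 1] (10 cycles, including the fixed point 0).
181 − 10 = 171 transpositions; sign(π) = (−1)^171 = -1.

-1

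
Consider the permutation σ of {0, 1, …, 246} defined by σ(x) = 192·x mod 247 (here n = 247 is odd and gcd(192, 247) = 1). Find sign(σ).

Trace 9: π^k(9) = [9, 246, 55, 186, 144, 231, 139] for k=0..6.
Decompose π into cycles: lengths [18, 18, 18, 18, 18, 18, 18, 18, 18, 18, 18, 18, 18, 6, 6, 1] (16 cycles, including the fixed point 0).
Σ(ℓ_i−1) = 247−16 = 231; sign = (−1)^231 = -1.

-1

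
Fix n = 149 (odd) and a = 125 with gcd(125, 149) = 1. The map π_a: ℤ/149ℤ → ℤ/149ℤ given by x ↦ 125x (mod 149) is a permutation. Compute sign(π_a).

Start at x=67: 67 → 31 → 1 → 125 → 129 → 33 → 102 → … (one orbit).
Cycle type of π: 37×4 + 1; total 5 cycles.
149 − 5 = 144 transpositions; sign(π) = (−1)^144 = +1.

+1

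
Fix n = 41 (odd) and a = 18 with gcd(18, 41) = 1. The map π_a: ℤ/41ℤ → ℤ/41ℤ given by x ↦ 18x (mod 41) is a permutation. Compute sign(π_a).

Start at x=37: 37 → 10 → 16 → 1 → 18 → 37 (one orbit).
Cycle type of π: 5×8 + 1; total 9 cycles.
With 9 cycles on 41 points, sign = (−1)^{41−9} = +1.

+1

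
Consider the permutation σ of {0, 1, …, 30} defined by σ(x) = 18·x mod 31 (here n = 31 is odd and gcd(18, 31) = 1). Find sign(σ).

Start at x=8: 8 → 20 → 19 → 1 → 18 → 14 → 4 → … (one orbit).
3 cycles of lengths [15, 15, 1].
sign(π) = (−1)^{n − #cycles} = (−1)^{31−3} = (−1)^28 = +1.
Check: (18/31) = +1 by Zolotarev.

+1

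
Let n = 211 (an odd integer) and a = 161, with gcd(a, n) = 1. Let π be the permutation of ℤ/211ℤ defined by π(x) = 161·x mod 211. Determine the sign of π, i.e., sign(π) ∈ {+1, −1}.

Start at x=54: 54 → 43 → 171 → 101 → 14 → 144 → 185 → … (one orbit).
The orbit structure of x ↦ 161x mod 211: 11 orbits of sizes [21, 21, 21, 21, 21, 21, 21, 21, 21, 21, 1].
With 11 cycles on 211 points, sign = (−1)^{211−11} = +1.
(161|211)_J = +1 (Zolotarev's lemma cross-check).

+1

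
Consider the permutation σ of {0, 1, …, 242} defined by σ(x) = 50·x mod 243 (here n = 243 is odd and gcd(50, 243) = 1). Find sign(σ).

-1

Start at x=175: 175 → 2 → 100 → 140 → 196 → 80 → 112 → … (one orbit).
π_50 has 6 disjoint cycles with lengths [162, 54, 18, 6, 2, 1] on {0,…,242}.
243 − 6 = 237 transpositions; sign(π) = (−1)^237 = -1.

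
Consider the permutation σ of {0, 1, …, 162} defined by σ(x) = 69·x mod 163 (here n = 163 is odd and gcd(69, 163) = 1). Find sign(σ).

Start at x=115: 115 → 111 → 161 → 25 → 95 → 35 → 133 → … (one orbit).
Cycle type of π: 81×2 + 1; total 3 cycles.
sign(π) = (−1)^{n − #cycles} = (−1)^{163−3} = (−1)^160 = +1.

+1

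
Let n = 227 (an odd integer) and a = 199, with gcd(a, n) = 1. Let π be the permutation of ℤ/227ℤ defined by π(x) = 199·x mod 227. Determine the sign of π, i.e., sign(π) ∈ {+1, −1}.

Orbit of 132 under x↦199x: [132, 163, 203, 218, 25, 208, 78]… (length divides ord_227(199)).
Cycle type of π: 226 + 1; total 2 cycles.
sign(π) = (−1)^{n − #cycles} = (−1)^{227−2} = (−1)^225 = -1.

-1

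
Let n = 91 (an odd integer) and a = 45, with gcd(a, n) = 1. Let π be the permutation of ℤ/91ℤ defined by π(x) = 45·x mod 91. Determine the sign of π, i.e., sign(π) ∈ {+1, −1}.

Trace 16: π^k(16) = [16, 83, 4, 89, 1, 45, 23] for k=0..6.
Decompose π into cycles: lengths [12, 12, 12, 12, 12, 12, 12, 6, 1] (9 cycles, including the fixed point 0).
sign(π) = (−1)^{n − #cycles} = (−1)^{91−9} = (−1)^82 = +1.
(45|91)_J = +1 (Zolotarev's lemma cross-check).

+1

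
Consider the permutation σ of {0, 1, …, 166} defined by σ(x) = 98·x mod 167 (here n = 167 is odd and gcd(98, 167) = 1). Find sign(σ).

Orbit of 152 under x↦98x: [152, 33, 61, 133, 8, 116, 12]… (length divides ord_167(98)).
Decompose π into cycles: lengths [83, 83, 1] (3 cycles, including the fixed point 0).
sign(π) = (−1)^{n − #cycles} = (−1)^{167−3} = (−1)^164 = +1.
Via Zolotarev, sign(π_{98}) = (98|167) = +1.

+1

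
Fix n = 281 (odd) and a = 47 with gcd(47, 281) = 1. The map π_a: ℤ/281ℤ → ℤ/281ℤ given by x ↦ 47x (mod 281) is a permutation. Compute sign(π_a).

Trace 124: π^k(124) = [124, 208, 222, 37, 53, 243, 181] for k=0..6.
6 cycles of lengths [56, 56, 56, 56, 56, 1].
281 − 6 = 275 transpositions; sign(π) = (−1)^275 = -1.
Check: (47/281) = -1 by Zolotarev.

-1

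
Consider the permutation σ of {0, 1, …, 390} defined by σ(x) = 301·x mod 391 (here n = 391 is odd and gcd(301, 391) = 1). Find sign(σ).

Orbit of 131 under x↦301x: [131, 331, 317, 13, 3, 121, 58]… (length divides ord_391(301)).
π_301 has 6 disjoint cycles with lengths [176, 176, 16, 11, 11, 1] on {0,…,390}.
391 − 6 = 385 transpositions; sign(π) = (−1)^385 = -1.
The Jacobi symbol (301|391) = -1 (Zolotarev) agrees.

-1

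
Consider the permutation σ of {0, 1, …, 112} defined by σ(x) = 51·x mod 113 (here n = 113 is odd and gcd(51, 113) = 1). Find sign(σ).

Trace 60: π^k(60) = [60, 9, 7, 18, 14, 36, 28] for k=0..6.
π_51 has 3 disjoint cycles with lengths [56, 56, 1] on {0,…,112}.
113 − 3 = 110 transpositions; sign(π) = (−1)^110 = +1.
Zolotarev: (51|113) = +1, matching the cycle-count sign.

+1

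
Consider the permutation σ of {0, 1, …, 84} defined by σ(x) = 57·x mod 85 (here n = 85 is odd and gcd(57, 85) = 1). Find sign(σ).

+1

Trace 63: π^k(63) = [63, 21, 7, 59, 48, 16, 62] for k=0..6.
The orbit structure of x ↦ 57x mod 85: 7 orbits of sizes [16, 16, 16, 16, 16, 4, 1].
With 7 cycles on 85 points, sign = (−1)^{85−7} = +1.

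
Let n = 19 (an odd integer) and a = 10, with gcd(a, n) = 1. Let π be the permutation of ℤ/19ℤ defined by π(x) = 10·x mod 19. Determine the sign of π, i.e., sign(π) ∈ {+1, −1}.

-1

Orbit of 13 under x↦10x: [13, 16, 8, 4, 2, 1, 10]… (length divides ord_19(10)).
The orbit structure of x ↦ 10x mod 19: 2 orbits of sizes [18, 1].
With 2 cycles on 19 points, sign = (−1)^{19−2} = -1.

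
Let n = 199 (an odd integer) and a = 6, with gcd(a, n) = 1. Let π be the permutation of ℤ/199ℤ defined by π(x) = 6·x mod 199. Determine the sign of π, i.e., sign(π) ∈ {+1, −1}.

-1

Start at x=80: 80 → 82 → 94 → 166 → 1 → 6 → 36 → … (one orbit).
π_6 has 2 disjoint cycles with lengths [198, 1] on {0,…,198}.
199 − 2 = 197 transpositions; sign(π) = (−1)^197 = -1.
(6|199)_J = -1 (Zolotarev's lemma cross-check).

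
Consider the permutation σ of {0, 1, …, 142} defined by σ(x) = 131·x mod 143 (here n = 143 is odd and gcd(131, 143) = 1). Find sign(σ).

-1

Start at x=1: 1 → 131 → 1 (one orbit).
Cycle type of π: 2×65 + 1×13; total 78 cycles.
143 − 78 = 65 transpositions; sign(π) = (−1)^65 = -1.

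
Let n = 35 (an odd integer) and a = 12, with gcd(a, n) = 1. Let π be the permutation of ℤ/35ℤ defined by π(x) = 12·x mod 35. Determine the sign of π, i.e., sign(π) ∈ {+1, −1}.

Start at x=1: 1 → 12 → 4 → 13 → 16 → 17 → 29 → … (one orbit).
π_12 has 5 disjoint cycles with lengths [12, 12, 6, 4, 1] on {0,…,34}.
n − c = 35 − 5 = 30; sign = (−1)^30 = +1.
Check: (12/35) = +1 by Zolotarev.

+1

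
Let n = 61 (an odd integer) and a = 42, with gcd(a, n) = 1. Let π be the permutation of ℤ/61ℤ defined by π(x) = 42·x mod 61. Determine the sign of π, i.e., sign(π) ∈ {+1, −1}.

Start at x=34: 34 → 25 → 13 → 58 → 57 → 15 → 20 → … (one orbit).
5 cycles of lengths [15, 15, 15, 15, 1].
With 5 cycles on 61 points, sign = (−1)^{61−5} = +1.

+1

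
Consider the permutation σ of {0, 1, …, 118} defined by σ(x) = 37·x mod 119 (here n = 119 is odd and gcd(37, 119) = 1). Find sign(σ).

Orbit of 86 under x↦37x: [86, 88, 43, 44, 81, 22, 100]… (length divides ord_119(37)).
Cycle type of π: 48×2 + 16 + 3×2 + 1; total 6 cycles.
n − c = 119 − 6 = 113; sign = (−1)^113 = -1.
The Jacobi symbol (37|119) = -1 (Zolotarev) agrees.

-1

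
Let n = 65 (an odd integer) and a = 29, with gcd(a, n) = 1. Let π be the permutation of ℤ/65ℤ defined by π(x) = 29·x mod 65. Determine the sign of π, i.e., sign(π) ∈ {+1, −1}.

Orbit of 9 under x↦29x: [9, 1, 29, 61, 14, 16]… (length divides ord_65(29)).
Cycle type of π: 6×8 + 3×4 + 2×2 + 1; total 15 cycles.
65 − 15 = 50 transpositions; sign(π) = (−1)^50 = +1.

+1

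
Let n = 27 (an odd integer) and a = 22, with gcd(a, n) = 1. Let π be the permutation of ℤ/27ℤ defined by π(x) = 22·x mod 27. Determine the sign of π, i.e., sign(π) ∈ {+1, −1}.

+1

Orbit of 25 under x↦22x: [25, 10, 4, 7, 19, 13, 16]… (length divides ord_27(22)).
Cycle lengths of π_22 on ℤ/27ℤ: [9, 9, 3, 3, 1, 1, 1]; 7 cycles in total.
With 7 cycles on 27 points, sign = (−1)^{27−7} = +1.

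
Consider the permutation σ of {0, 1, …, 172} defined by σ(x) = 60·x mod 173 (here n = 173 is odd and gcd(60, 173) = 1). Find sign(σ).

Trace 142: π^k(142) = [142, 43, 158, 138, 149, 117, 100] for k=0..6.
π_60 has 5 disjoint cycles with lengths [43, 43, 43, 43, 1] on {0,…,172}.
Σ(ℓ_i−1) = 173−5 = 168; sign = (−1)^168 = +1.

+1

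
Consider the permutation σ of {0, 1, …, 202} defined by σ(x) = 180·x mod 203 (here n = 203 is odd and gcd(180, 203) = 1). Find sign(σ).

Start at x=197: 197 → 138 → 74 → 125 → 170 → 150 → 1 → … (one orbit).
Cycle lengths of π_180 on ℤ/203ℤ: [42, 42, 42, 42, 14, 14, 6, 1]; 8 cycles in total.
Σ(ℓ_i−1) = 203−8 = 195; sign = (−1)^195 = -1.
Check: (180/203) = -1 by Zolotarev.

-1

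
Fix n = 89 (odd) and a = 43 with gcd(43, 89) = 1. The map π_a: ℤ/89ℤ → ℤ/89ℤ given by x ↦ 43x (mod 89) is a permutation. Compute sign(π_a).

Start at x=24: 24 → 53 → 54 → 8 → 77 → 18 → 62 → … (one orbit).
2 cycles of lengths [88, 1].
Σ(ℓ_i−1) = 89−2 = 87; sign = (−1)^87 = -1.

-1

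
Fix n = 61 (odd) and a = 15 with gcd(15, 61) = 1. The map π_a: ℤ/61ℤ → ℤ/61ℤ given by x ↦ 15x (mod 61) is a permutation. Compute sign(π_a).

+1

Trace 34: π^k(34) = [34, 22, 25, 9, 13, 12, 58] for k=0..6.
Cycle lengths of π_15 on ℤ/61ℤ: [15, 15, 15, 15, 1]; 5 cycles in total.
With 5 cycles on 61 points, sign = (−1)^{61−5} = +1.
Zolotarev: (15|61) = +1, matching the cycle-count sign.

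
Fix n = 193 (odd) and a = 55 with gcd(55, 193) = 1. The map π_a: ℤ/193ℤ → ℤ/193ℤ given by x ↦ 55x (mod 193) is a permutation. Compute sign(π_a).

Start at x=109: 109 → 12 → 81 → 16 → 108 → 150 → 144 → … (one orbit).
Cycle type of π: 24×8 + 1; total 9 cycles.
sign(π) = (−1)^{n − #cycles} = (−1)^{193−9} = (−1)^184 = +1.
The Jacobi symbol (55|193) = +1 (Zolotarev) agrees.

+1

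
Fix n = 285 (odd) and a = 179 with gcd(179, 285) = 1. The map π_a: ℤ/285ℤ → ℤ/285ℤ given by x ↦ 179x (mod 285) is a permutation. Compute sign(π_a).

Orbit of 106 under x↦179x: [106, 164, 1, 179, 121, 284]… (length divides ord_285(179)).
Cycle type of π: 6×45 + 2×7 + 1; total 53 cycles.
With 53 cycles on 285 points, sign = (−1)^{285−53} = +1.
The Jacobi symbol (179|285) = +1 (Zolotarev) agrees.

+1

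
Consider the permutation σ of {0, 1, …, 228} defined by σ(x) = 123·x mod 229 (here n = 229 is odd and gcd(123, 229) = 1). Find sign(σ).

-1

Start at x=1: 1 → 123 → 15 → 13 → 225 → 195 → 169 → … (one orbit).
π_123 has 4 disjoint cycles with lengths [76, 76, 76, 1] on {0,…,228}.
With 4 cycles on 229 points, sign = (−1)^{229−4} = -1.
Via Zolotarev, sign(π_{123}) = (123|229) = -1.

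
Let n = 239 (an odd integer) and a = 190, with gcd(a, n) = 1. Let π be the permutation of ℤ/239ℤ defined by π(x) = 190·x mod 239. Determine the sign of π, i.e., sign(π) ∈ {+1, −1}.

Trace 115: π^k(115) = [115, 101, 70, 155, 53, 32, 105] for k=0..6.
Cycle lengths of π_190 on ℤ/239ℤ: [238, 1]; 2 cycles in total.
With 2 cycles on 239 points, sign = (−1)^{239−2} = -1.

-1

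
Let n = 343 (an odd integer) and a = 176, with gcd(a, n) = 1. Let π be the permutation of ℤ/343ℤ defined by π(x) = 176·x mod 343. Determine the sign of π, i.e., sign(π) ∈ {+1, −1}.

+1

Trace 1: π^k(1) = [1, 176, 106, 134, 260, 141, 120] for k=0..6.
19 cycles of lengths [49, 49, 49, 49, 49, 49, 7, 7, 7, 7, 7, 7, 1, 1, 1, 1, 1, 1, 1].
Σ(ℓ_i−1) = 343−19 = 324; sign = (−1)^324 = +1.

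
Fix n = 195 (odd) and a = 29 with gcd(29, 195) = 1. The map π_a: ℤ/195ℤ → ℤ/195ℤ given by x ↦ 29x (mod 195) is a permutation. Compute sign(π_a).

-1

Start at x=61: 61 → 14 → 16 → 74 → 1 → 29 → 61 (one orbit).
Cycle lengths of π_29 on ℤ/195ℤ: [6, 6, 6, 6, 6, 6, 6, 6, 6, 6, 6, 6, 6, 6, 6, 6, 6, 6, 6, 6, 6, 6, 6, 6, 6, 6, 6, 6, 3, 3, 3, 3, 2, 2, 2, 2, 2, 2, 2, 1]; 40 cycles in total.
40 cycles on 195: each ℓ→(−1)^(ℓ−1), product (−1)^155 = -1.
The Jacobi symbol (29|195) = -1 (Zolotarev) agrees.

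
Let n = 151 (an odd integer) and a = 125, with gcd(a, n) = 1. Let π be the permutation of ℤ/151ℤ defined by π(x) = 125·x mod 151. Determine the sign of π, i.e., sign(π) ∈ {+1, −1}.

+1

Orbit of 59 under x↦125x: [59, 127, 20, 84, 81, 8, 94]… (length divides ord_151(125)).
7 cycles of lengths [25, 25, 25, 25, 25, 25, 1].
With 7 cycles on 151 points, sign = (−1)^{151−7} = +1.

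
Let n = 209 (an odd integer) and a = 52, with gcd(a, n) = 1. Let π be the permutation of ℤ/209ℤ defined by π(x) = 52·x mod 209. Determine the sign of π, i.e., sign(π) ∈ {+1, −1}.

Orbit of 25 under x↦52x: [25, 46, 93, 29, 45, 41, 42]… (length divides ord_209(52)).
Cycle type of π: 90×2 + 18 + 10 + 1; total 5 cycles.
n − c = 209 − 5 = 204; sign = (−1)^204 = +1.
Zolotarev: (52|209) = +1, matching the cycle-count sign.

+1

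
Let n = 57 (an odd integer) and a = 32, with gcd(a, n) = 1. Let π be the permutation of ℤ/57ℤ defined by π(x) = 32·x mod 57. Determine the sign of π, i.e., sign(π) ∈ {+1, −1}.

Trace 2: π^k(2) = [2, 7, 53, 43, 8, 28, 41] for k=0..6.
Cycle lengths of π_32 on ℤ/57ℤ: [18, 18, 18, 2, 1]; 5 cycles in total.
sign(π) = (−1)^{n − #cycles} = (−1)^{57−5} = (−1)^52 = +1.
Zolotarev: (32|57) = +1, matching the cycle-count sign.

+1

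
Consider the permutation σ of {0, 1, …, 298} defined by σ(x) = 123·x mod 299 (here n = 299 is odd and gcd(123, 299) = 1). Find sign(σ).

Orbit of 142 under x↦123x: [142, 124, 3, 70, 238, 271, 144]… (length divides ord_299(123)).
Cycle lengths of π_123 on ℤ/299ℤ: [132, 132, 12, 11, 11, 1]; 6 cycles in total.
sign(π) = (−1)^{n − #cycles} = (−1)^{299−6} = (−1)^293 = -1.

-1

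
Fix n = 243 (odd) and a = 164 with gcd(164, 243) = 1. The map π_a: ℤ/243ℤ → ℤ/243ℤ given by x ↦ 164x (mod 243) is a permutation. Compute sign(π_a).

Orbit of 94 under x↦164x: [94, 107, 52, 23, 127, 173, 184]… (length divides ord_243(164)).
π_164 has 6 disjoint cycles with lengths [162, 54, 18, 6, 2, 1] on {0,…,242}.
Σ(ℓ_i−1) = 243−6 = 237; sign = (−1)^237 = -1.

-1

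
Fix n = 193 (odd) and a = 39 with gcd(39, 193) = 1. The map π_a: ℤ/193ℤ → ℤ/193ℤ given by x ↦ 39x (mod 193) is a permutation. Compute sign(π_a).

-1

Trace 67: π^k(67) = [67, 104, 3, 117, 124, 11, 43] for k=0..6.
Cycle lengths of π_39 on ℤ/193ℤ: [64, 64, 64, 1]; 4 cycles in total.
Σ(ℓ_i−1) = 193−4 = 189; sign = (−1)^189 = -1.
Zolotarev: (39|193) = -1, matching the cycle-count sign.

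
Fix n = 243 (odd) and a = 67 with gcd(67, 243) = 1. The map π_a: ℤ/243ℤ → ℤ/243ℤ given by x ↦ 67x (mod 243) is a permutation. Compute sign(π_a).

Orbit of 43 under x↦67x: [43, 208, 85, 106, 55, 40, 7]… (length divides ord_243(67)).
Cycle type of π: 81×2 + 27×2 + 9×2 + 3×2 + 1×3; total 11 cycles.
243 − 11 = 232 transpositions; sign(π) = (−1)^232 = +1.
Zolotarev: (67|243) = +1, matching the cycle-count sign.

+1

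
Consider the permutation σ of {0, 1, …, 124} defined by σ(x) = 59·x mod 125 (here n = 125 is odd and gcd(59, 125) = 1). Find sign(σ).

+1

Orbit of 51 under x↦59x: [51, 9, 31, 79, 36, 124, 66]… (length divides ord_125(59)).
7 cycles of lengths [50, 50, 10, 10, 2, 2, 1].
7 cycles on 125: each ℓ→(−1)^(ℓ−1), product (−1)^118 = +1.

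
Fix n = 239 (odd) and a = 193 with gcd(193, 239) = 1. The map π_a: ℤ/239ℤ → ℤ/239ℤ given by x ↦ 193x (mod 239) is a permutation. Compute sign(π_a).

+1

Start at x=61: 61 → 62 → 16 → 220 → 157 → 187 → 2 → … (one orbit).
The orbit structure of x ↦ 193x mod 239: 3 orbits of sizes [119, 119, 1].
3 cycles on 239: each ℓ→(−1)^(ℓ−1), product (−1)^236 = +1.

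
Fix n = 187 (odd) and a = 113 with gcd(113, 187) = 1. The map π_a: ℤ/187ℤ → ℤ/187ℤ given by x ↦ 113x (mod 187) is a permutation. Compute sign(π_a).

-1

Orbit of 31 under x↦113x: [31, 137, 147, 155, 124, 174, 27]… (length divides ord_187(113)).
Cycle lengths of π_113 on ℤ/187ℤ: [80, 80, 16, 5, 5, 1]; 6 cycles in total.
Σ(ℓ_i−1) = 187−6 = 181; sign = (−1)^181 = -1.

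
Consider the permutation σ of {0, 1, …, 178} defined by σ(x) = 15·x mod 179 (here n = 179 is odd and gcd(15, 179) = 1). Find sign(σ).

+1

Orbit of 4 under x↦15x: [4, 60, 5, 75, 51, 49, 19]… (length divides ord_179(15)).
Cycle type of π: 89×2 + 1; total 3 cycles.
3 cycles on 179: each ℓ→(−1)^(ℓ−1), product (−1)^176 = +1.
Check: (15/179) = +1 by Zolotarev.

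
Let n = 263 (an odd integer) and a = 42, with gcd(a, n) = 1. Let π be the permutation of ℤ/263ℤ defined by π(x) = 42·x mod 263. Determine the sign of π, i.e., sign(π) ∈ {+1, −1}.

-1

Start at x=101: 101 → 34 → 113 → 12 → 241 → 128 → 116 → … (one orbit).
2 cycles of lengths [262, 1].
n − c = 263 − 2 = 261; sign = (−1)^261 = -1.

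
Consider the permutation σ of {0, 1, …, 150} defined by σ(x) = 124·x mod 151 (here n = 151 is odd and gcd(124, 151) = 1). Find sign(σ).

Trace 1: π^k(1) = [1, 124, 125, 98, 72, 19, 91] for k=0..6.
The orbit structure of x ↦ 124x mod 151: 7 orbits of sizes [25, 25, 25, 25, 25, 25, 1].
Σ(ℓ_i−1) = 151−7 = 144; sign = (−1)^144 = +1.
Zolotarev: (124|151) = +1, matching the cycle-count sign.

+1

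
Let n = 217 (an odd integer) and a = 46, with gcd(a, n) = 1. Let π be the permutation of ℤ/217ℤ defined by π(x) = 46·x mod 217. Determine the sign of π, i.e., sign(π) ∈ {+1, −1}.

-1

Orbit of 2 under x↦46x: [2, 92, 109, 23, 190, 60, 156]… (length divides ord_217(46)).
Cycle type of π: 30×6 + 10×3 + 3×2 + 1; total 12 cycles.
With 12 cycles on 217 points, sign = (−1)^{217−12} = -1.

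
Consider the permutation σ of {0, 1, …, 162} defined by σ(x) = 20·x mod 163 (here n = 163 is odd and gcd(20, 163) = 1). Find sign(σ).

-1

Start at x=84: 84 → 50 → 22 → 114 → 161 → 123 → 15 → … (one orbit).
π_20 has 2 disjoint cycles with lengths [162, 1] on {0,…,162}.
Σ(ℓ_i−1) = 163−2 = 161; sign = (−1)^161 = -1.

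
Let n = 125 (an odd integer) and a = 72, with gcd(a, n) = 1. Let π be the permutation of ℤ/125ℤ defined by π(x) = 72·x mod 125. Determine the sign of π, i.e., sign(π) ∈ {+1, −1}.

-1

Trace 118: π^k(118) = [118, 121, 87, 14, 8, 76, 97] for k=0..6.
π_72 has 4 disjoint cycles with lengths [100, 20, 4, 1] on {0,…,124}.
Σ(ℓ_i−1) = 125−4 = 121; sign = (−1)^121 = -1.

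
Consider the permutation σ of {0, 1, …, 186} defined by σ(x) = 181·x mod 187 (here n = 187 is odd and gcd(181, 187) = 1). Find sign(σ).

Start at x=48: 48 → 86 → 45 → 104 → 124 → 4 → 163 → … (one orbit).
π_181 has 6 disjoint cycles with lengths [80, 80, 16, 5, 5, 1] on {0,…,186}.
6 cycles on 187: each ℓ→(−1)^(ℓ−1), product (−1)^181 = -1.

-1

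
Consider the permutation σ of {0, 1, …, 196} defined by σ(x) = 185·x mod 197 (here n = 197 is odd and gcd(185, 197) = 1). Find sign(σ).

-1

Trace 166: π^k(166) = [166, 175, 67, 181, 192, 60, 68] for k=0..6.
Cycle type of π: 196 + 1; total 2 cycles.
sign(π) = (−1)^{n − #cycles} = (−1)^{197−2} = (−1)^195 = -1.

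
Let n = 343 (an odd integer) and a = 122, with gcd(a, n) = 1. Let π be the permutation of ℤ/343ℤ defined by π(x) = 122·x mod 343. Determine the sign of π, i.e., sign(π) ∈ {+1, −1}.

-1

Trace 332: π^k(332) = [332, 30, 230, 277, 180, 8, 290] for k=0..6.
Decompose π into cycles: lengths [294, 42, 6, 1] (4 cycles, including the fixed point 0).
With 4 cycles on 343 points, sign = (−1)^{343−4} = -1.
Via Zolotarev, sign(π_{122}) = (122|343) = -1.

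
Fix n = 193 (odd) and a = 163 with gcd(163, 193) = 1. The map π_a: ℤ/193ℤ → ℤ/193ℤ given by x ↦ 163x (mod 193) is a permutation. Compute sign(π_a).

-1

Start at x=191: 191 → 60 → 130 → 153 → 42 → 91 → 165 → … (one orbit).
2 cycles of lengths [192, 1].
n − c = 193 − 2 = 191; sign = (−1)^191 = -1.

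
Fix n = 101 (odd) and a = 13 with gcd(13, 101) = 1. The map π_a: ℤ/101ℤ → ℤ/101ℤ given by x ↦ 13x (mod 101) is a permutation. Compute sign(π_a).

+1

Trace 80: π^k(80) = [80, 30, 87, 20, 58, 47, 5] for k=0..6.
The orbit structure of x ↦ 13x mod 101: 3 orbits of sizes [50, 50, 1].
With 3 cycles on 101 points, sign = (−1)^{101−3} = +1.
The Jacobi symbol (13|101) = +1 (Zolotarev) agrees.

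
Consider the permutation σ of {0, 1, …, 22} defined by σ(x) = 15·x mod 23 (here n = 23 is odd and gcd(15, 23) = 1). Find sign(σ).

-1

Start at x=11: 11 → 4 → 14 → 3 → 22 → 8 → 5 → … (one orbit).
Cycle type of π: 22 + 1; total 2 cycles.
n − c = 23 − 2 = 21; sign = (−1)^21 = -1.
Via Zolotarev, sign(π_{15}) = (15|23) = -1.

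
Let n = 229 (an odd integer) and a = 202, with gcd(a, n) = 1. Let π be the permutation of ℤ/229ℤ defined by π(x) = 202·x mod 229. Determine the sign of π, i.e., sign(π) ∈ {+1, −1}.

+1

Start at x=16: 16 → 26 → 214 → 176 → 57 → 64 → 104 → … (one orbit).
The orbit structure of x ↦ 202x mod 229: 7 orbits of sizes [38, 38, 38, 38, 38, 38, 1].
n − c = 229 − 7 = 222; sign = (−1)^222 = +1.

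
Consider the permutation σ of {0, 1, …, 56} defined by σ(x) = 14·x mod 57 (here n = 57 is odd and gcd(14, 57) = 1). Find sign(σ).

+1

Trace 49: π^k(49) = [49, 2, 28, 50, 16, 53, 1] for k=0..6.
Decompose π into cycles: lengths [18, 18, 18, 2, 1] (5 cycles, including the fixed point 0).
5 cycles on 57: each ℓ→(−1)^(ℓ−1), product (−1)^52 = +1.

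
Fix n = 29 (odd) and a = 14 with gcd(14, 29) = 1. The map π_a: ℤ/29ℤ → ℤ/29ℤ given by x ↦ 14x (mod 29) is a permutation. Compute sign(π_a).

-1

Start at x=2: 2 → 28 → 15 → 7 → 11 → 9 → 10 → … (one orbit).
π_14 has 2 disjoint cycles with lengths [28, 1] on {0,…,28}.
n − c = 29 − 2 = 27; sign = (−1)^27 = -1.
Check: (14/29) = -1 by Zolotarev.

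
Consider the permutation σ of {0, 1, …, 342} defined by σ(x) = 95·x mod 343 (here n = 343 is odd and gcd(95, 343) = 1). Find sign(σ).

Orbit of 53 under x↦95x: [53, 233, 183, 235, 30, 106, 123]… (length divides ord_343(95)).
7 cycles of lengths [147, 147, 21, 21, 3, 3, 1].
With 7 cycles on 343 points, sign = (−1)^{343−7} = +1.
(95|343)_J = +1 (Zolotarev's lemma cross-check).

+1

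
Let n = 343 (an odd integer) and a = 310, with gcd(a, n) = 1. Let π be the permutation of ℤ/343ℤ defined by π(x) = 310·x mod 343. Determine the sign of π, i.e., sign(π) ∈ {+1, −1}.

+1

Orbit of 169 under x↦310x: [169, 254, 193, 148, 261, 305, 225]… (length divides ord_343(310)).
Decompose π into cycles: lengths [147, 147, 21, 21, 3, 3, 1] (7 cycles, including the fixed point 0).
343 − 7 = 336 transpositions; sign(π) = (−1)^336 = +1.
Check: (310/343) = +1 by Zolotarev.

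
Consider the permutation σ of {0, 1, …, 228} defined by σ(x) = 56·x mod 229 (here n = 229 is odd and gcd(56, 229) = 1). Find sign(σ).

+1

Start at x=9: 9 → 46 → 57 → 215 → 132 → 64 → 149 → … (one orbit).
Cycle lengths of π_56 on ℤ/229ℤ: [114, 114, 1]; 3 cycles in total.
229 − 3 = 226 transpositions; sign(π) = (−1)^226 = +1.
Via Zolotarev, sign(π_{56}) = (56|229) = +1.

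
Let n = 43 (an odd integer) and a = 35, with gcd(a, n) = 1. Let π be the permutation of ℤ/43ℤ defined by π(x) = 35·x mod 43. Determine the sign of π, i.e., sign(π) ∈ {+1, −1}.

+1

Orbit of 21 under x↦35x: [21, 4, 11, 41, 16, 1, 35]… (length divides ord_43(35)).
7 cycles of lengths [7, 7, 7, 7, 7, 7, 1].
sign(π) = (−1)^{n − #cycles} = (−1)^{43−7} = (−1)^36 = +1.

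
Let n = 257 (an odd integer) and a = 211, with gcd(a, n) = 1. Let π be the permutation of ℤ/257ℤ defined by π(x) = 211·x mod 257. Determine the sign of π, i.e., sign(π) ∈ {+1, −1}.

Start at x=193: 193 → 117 → 15 → 81 → 129 → 234 → 30 → … (one orbit).
π_211 has 5 disjoint cycles with lengths [64, 64, 64, 64, 1] on {0,…,256}.
n − c = 257 − 5 = 252; sign = (−1)^252 = +1.
Check: (211/257) = +1 by Zolotarev.

+1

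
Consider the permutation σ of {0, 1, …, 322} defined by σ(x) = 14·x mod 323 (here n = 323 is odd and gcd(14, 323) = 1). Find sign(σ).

+1

Trace 77: π^k(77) = [77, 109, 234, 46, 321, 295, 254] for k=0..6.
π_14 has 5 disjoint cycles with lengths [144, 144, 18, 16, 1] on {0,…,322}.
sign(π) = (−1)^{n − #cycles} = (−1)^{323−5} = (−1)^318 = +1.
(14|323)_J = +1 (Zolotarev's lemma cross-check).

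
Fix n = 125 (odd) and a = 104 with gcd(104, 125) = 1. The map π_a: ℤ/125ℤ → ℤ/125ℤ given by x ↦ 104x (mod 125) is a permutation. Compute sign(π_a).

Trace 121: π^k(121) = [121, 84, 111, 44, 76, 29, 16] for k=0..6.
Cycle lengths of π_104 on ℤ/125ℤ: [50, 50, 10, 10, 2, 2, 1]; 7 cycles in total.
7 cycles on 125: each ℓ→(−1)^(ℓ−1), product (−1)^118 = +1.

+1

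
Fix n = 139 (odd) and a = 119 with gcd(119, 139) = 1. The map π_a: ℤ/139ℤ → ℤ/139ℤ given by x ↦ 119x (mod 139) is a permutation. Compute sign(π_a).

Orbit of 127 under x↦119x: [127, 101, 65, 90, 7, 138, 20]… (length divides ord_139(119)).
Decompose π into cycles: lengths [138, 1] (2 cycles, including the fixed point 0).
n − c = 139 − 2 = 137; sign = (−1)^137 = -1.

-1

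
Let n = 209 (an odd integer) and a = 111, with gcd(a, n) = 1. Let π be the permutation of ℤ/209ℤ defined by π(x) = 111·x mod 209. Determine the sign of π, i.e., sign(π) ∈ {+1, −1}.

+1

Start at x=23: 23 → 45 → 188 → 177 → 1 → 111 → 199 → … (one orbit).
Decompose π into cycles: lengths [9, 9, 9, 9, 9, 9, 9, 9, 9, 9, 9, 9, 9, 9, 9, 9, 9, 9, 9, 9, 9, 9, 1, 1, 1, 1, 1, 1, 1, 1, 1, 1, 1] (33 cycles, including the fixed point 0).
sign(π) = (−1)^{n − #cycles} = (−1)^{209−33} = (−1)^176 = +1.
Check: (111/209) = +1 by Zolotarev.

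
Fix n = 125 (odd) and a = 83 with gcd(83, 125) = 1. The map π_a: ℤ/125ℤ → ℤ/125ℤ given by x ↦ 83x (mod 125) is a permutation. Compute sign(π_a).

-1

Trace 58: π^k(58) = [58, 64, 62, 21, 118, 44, 27] for k=0..6.
Cycle lengths of π_83 on ℤ/125ℤ: [100, 20, 4, 1]; 4 cycles in total.
sign(π) = (−1)^{n − #cycles} = (−1)^{125−4} = (−1)^121 = -1.
(83|125)_J = -1 (Zolotarev's lemma cross-check).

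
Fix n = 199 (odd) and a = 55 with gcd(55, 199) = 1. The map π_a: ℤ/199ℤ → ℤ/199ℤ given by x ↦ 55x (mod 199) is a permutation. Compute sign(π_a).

-1

Trace 157: π^k(157) = [157, 78, 111, 135, 62, 27, 92] for k=0..6.
π_55 has 4 disjoint cycles with lengths [66, 66, 66, 1] on {0,…,198}.
Σ(ℓ_i−1) = 199−4 = 195; sign = (−1)^195 = -1.
The Jacobi symbol (55|199) = -1 (Zolotarev) agrees.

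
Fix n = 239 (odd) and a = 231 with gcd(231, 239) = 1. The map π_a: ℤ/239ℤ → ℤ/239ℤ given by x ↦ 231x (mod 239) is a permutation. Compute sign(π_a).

-1

Start at x=70: 70 → 157 → 178 → 10 → 159 → 162 → 138 → … (one orbit).
The orbit structure of x ↦ 231x mod 239: 2 orbits of sizes [238, 1].
With 2 cycles on 239 points, sign = (−1)^{239−2} = -1.
The Jacobi symbol (231|239) = -1 (Zolotarev) agrees.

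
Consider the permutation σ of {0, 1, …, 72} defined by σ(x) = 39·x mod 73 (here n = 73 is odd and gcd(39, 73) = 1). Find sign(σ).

-1

Start at x=59: 59 → 38 → 22 → 55 → 28 → 70 → 29 → … (one orbit).
Cycle type of π: 72 + 1; total 2 cycles.
Σ(ℓ_i−1) = 73−2 = 71; sign = (−1)^71 = -1.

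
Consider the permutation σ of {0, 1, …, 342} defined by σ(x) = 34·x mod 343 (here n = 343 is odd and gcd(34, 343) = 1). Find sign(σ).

Start at x=265: 265 → 92 → 41 → 22 → 62 → 50 → 328 → … (one orbit).
π_34 has 10 disjoint cycles with lengths [98, 98, 98, 14, 14, 14, 2, 2, 2, 1] on {0,…,342}.
With 10 cycles on 343 points, sign = (−1)^{343−10} = -1.
Zolotarev: (34|343) = -1, matching the cycle-count sign.

-1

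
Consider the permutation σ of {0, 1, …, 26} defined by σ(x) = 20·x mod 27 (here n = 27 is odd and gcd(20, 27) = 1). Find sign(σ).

Trace 25: π^k(25) = [25, 14, 10, 11, 4, 26, 7] for k=0..6.
Cycle lengths of π_20 on ℤ/27ℤ: [18, 6, 2, 1]; 4 cycles in total.
27 − 4 = 23 transpositions; sign(π) = (−1)^23 = -1.

-1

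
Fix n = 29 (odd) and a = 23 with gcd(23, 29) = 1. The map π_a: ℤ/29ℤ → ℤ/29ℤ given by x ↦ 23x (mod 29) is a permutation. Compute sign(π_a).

Trace 25: π^k(25) = [25, 24, 1, 23, 7, 16, 20] for k=0..6.
The orbit structure of x ↦ 23x mod 29: 5 orbits of sizes [7, 7, 7, 7, 1].
sign(π) = (−1)^{n − #cycles} = (−1)^{29−5} = (−1)^24 = +1.

+1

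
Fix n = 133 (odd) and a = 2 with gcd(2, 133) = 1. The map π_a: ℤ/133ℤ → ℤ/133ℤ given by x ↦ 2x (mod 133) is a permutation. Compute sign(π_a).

-1

Start at x=128: 128 → 123 → 113 → 93 → 53 → 106 → 79 → … (one orbit).
The orbit structure of x ↦ 2x mod 133: 10 orbits of sizes [18, 18, 18, 18, 18, 18, 18, 3, 3, 1].
10 cycles on 133: each ℓ→(−1)^(ℓ−1), product (−1)^123 = -1.
Check: (2/133) = -1 by Zolotarev.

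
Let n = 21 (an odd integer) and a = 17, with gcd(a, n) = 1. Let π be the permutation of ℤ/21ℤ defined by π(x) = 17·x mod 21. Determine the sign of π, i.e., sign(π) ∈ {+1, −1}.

+1

Orbit of 17 under x↦17x: [17, 16, 20, 4, 5, 1]… (length divides ord_21(17)).
π_17 has 5 disjoint cycles with lengths [6, 6, 6, 2, 1] on {0,…,20}.
With 5 cycles on 21 points, sign = (−1)^{21−5} = +1.
(17|21)_J = +1 (Zolotarev's lemma cross-check).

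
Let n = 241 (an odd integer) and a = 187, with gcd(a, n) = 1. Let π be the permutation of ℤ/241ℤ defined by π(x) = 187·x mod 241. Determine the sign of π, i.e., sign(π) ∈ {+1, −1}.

+1

Orbit of 154 under x↦187x: [154, 119, 81, 205, 16, 100, 143]… (length divides ord_241(187)).
π_187 has 9 disjoint cycles with lengths [30, 30, 30, 30, 30, 30, 30, 30, 1] on {0,…,240}.
With 9 cycles on 241 points, sign = (−1)^{241−9} = +1.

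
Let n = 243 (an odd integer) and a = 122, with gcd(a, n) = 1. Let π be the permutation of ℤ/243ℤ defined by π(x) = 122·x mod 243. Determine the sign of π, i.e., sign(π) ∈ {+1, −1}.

Start at x=226: 226 → 113 → 178 → 89 → 166 → 83 → 163 → … (one orbit).
Decompose π into cycles: lengths [162, 54, 18, 6, 2, 1] (6 cycles, including the fixed point 0).
6 cycles on 243: each ℓ→(−1)^(ℓ−1), product (−1)^237 = -1.
The Jacobi symbol (122|243) = -1 (Zolotarev) agrees.

-1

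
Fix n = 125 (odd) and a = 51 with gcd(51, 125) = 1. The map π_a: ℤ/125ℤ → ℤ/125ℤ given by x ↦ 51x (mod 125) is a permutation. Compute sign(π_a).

+1

Trace 76: π^k(76) = [76, 1, 51, 101, 26] for k=0..4.
Cycle lengths of π_51 on ℤ/125ℤ: [5, 5, 5, 5, 5, 5, 5, 5, 5, 5, 5, 5, 5, 5, 5, 5, 5, 5, 5, 5, 1, 1, 1, 1, 1, 1, 1, 1, 1, 1, 1, 1, 1, 1, 1, 1, 1, 1, 1, 1, 1, 1, 1, 1, 1]; 45 cycles in total.
n − c = 125 − 45 = 80; sign = (−1)^80 = +1.
Check: (51/125) = +1 by Zolotarev.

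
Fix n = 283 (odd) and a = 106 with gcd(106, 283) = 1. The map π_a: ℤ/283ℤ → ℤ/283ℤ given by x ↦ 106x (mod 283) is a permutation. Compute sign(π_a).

Trace 251: π^k(251) = [251, 4, 141, 230, 42, 207, 151] for k=0..6.
Cycle lengths of π_106 on ℤ/283ℤ: [47, 47, 47, 47, 47, 47, 1]; 7 cycles in total.
sign(π) = (−1)^{n − #cycles} = (−1)^{283−7} = (−1)^276 = +1.
(106|283)_J = +1 (Zolotarev's lemma cross-check).

+1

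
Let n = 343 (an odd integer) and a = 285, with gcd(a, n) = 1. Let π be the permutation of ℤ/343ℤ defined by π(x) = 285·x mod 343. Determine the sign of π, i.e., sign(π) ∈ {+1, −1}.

-1

Start at x=118: 118 → 16 → 101 → 316 → 194 → 67 → 230 → … (one orbit).
4 cycles of lengths [294, 42, 6, 1].
343 − 4 = 339 transpositions; sign(π) = (−1)^339 = -1.
The Jacobi symbol (285|343) = -1 (Zolotarev) agrees.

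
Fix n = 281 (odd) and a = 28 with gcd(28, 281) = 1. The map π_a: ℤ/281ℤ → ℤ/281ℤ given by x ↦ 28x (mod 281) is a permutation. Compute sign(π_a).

+1

Start at x=36: 36 → 165 → 124 → 100 → 271 → 1 → 28 → … (one orbit).
Cycle type of π: 28×10 + 1; total 11 cycles.
With 11 cycles on 281 points, sign = (−1)^{281−11} = +1.
Check: (28/281) = +1 by Zolotarev.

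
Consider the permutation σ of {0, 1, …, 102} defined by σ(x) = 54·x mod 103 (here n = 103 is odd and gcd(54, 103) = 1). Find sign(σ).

Trace 62: π^k(62) = [62, 52, 27, 16, 40, 100, 44] for k=0..6.
The orbit structure of x ↦ 54x mod 103: 2 orbits of sizes [102, 1].
103 − 2 = 101 transpositions; sign(π) = (−1)^101 = -1.
(54|103)_J = -1 (Zolotarev's lemma cross-check).

-1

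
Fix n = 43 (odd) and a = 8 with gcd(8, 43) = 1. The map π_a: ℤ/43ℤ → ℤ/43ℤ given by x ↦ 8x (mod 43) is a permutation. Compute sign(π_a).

-1

Orbit of 35 under x↦8x: [35, 22, 4, 32, 41, 27, 1]… (length divides ord_43(8)).
The orbit structure of x ↦ 8x mod 43: 4 orbits of sizes [14, 14, 14, 1].
4 cycles on 43: each ℓ→(−1)^(ℓ−1), product (−1)^39 = -1.
The Jacobi symbol (8|43) = -1 (Zolotarev) agrees.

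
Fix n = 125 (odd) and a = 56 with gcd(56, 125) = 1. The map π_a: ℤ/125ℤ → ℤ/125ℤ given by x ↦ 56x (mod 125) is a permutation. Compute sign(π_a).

Orbit of 41 under x↦56x: [41, 46, 76, 6, 86, 66, 71]… (length divides ord_125(56)).
π_56 has 13 disjoint cycles with lengths [25, 25, 25, 25, 5, 5, 5, 5, 1, 1, 1, 1, 1] on {0,…,124}.
sign(π) = (−1)^{n − #cycles} = (−1)^{125−13} = (−1)^112 = +1.
Check: (56/125) = +1 by Zolotarev.

+1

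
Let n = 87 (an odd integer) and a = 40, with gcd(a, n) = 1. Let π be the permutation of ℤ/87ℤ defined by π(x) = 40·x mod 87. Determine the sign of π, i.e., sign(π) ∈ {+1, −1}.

-1

Orbit of 10 under x↦40x: [10, 52, 79, 28, 76, 82, 61]… (length divides ord_87(40)).
6 cycles of lengths [28, 28, 28, 1, 1, 1].
6 cycles on 87: each ℓ→(−1)^(ℓ−1), product (−1)^81 = -1.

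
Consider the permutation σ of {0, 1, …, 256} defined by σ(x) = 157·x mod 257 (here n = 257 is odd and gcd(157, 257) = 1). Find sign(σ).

Orbit of 143 under x↦157x: [143, 92, 52, 197, 89, 95, 9]… (length divides ord_257(157)).
Cycle lengths of π_157 on ℤ/257ℤ: [128, 128, 1]; 3 cycles in total.
Σ(ℓ_i−1) = 257−3 = 254; sign = (−1)^254 = +1.
Check: (157/257) = +1 by Zolotarev.

+1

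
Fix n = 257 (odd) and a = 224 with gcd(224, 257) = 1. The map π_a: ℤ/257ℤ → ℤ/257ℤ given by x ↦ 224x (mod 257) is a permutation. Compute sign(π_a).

Orbit of 199 under x↦224x: [199, 115, 60, 76, 62, 10, 184]… (length divides ord_257(224)).
Cycle type of π: 256 + 1; total 2 cycles.
Σ(ℓ_i−1) = 257−2 = 255; sign = (−1)^255 = -1.

-1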